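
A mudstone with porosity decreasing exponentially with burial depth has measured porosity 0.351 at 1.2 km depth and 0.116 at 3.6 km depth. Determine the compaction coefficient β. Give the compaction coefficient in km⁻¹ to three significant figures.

0.461 km⁻¹

Athy: phi(d) = phi₀ e^(−βd) ⇒ phi₁/phi₂ = e^{β(d₂−d₁)} ⇒ β = ln(phi₁/phi₂)/(d₂−d₁)
β = ln(0.351/0.116) / (3.6 − 1.2) = ln(3.026) / 2.4 = 1.1072 / 2.4 = 0.4613 km⁻¹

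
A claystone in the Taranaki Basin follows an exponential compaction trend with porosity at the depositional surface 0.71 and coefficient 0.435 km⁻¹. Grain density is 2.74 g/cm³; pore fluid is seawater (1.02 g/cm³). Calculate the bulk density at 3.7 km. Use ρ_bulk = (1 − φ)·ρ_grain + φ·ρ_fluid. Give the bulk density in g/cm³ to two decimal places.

2.50 g/cm³

Porosity at depth: phi = 0.71·exp(−0.435×3.7) = 0.71×0.2000 = 0.1420
Bulk density: ρ_b = (1−phi)ρ_g + phi·ρ_f = 0.8580×2.74 + 0.1420×1.02
       = 2.351 + 0.145 = 2.496 g/cm³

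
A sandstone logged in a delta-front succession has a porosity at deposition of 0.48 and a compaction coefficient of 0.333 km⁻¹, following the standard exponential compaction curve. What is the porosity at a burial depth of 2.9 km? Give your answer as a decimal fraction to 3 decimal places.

φ = φ₀·exp(−c·Z) = 0.48 × exp(−0.333 × 2.9) = 0.48 × exp(−0.9657)
  = 0.48 × 0.3807 = 0.1827

0.183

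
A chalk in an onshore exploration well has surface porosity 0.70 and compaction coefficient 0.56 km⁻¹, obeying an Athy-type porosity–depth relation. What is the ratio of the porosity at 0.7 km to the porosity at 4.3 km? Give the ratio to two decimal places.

phi(Z₁)/phi(Z₂) = e^(−β·Z₁)/e^(−β·Z₂) = e^{β(Z₂−Z₁)}
= exp(0.56 × 3.6) = exp(2.016) = 7.5082

7.51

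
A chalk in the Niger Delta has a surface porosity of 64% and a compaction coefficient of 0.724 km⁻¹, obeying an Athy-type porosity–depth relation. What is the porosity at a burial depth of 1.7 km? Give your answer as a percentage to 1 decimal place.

n = n₀·exp(−k·d) = 0.64 × exp(−0.724 × 1.7) = 0.64 × exp(−1.231)
  = 0.64 × 0.2921 = 0.1869

18.7%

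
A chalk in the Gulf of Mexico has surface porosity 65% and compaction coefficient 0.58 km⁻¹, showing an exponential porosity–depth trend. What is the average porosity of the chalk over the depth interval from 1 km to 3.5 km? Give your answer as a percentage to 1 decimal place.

19.2%

⟨phi⟩ = (1/(Z₂−Z₁)) ∫ phi₀ e^(−kZ) dZ = phi₀·(e^(−k·Z₁) − e^(−k·Z₂)) / (k·(Z₂−Z₁))
e^(−0.58×1) = 0.5599; e^(−0.58×3.5) = 0.1313
⟨phi⟩ = 0.65 × (0.5599 − 0.1313) / (0.58 × 2.5) = 0.65 × 0.2956 = 0.1921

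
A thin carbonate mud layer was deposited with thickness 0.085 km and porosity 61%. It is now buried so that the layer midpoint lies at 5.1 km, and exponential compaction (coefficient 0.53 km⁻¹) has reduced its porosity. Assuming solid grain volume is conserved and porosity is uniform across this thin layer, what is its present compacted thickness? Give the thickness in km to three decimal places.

Porosity at 5.1 km: n = 0.61·exp(−0.53×5.1) = 0.0409
Solid-volume conservation: h(1−n) = h₀(1−n₀) ⇒ h = h₀·(1−n₀)/(1−n)
h = 0.085 × (1 − 0.61)/(1 − 0.0409) = 0.085 × 0.4066 = 0.0346 km

0.035 km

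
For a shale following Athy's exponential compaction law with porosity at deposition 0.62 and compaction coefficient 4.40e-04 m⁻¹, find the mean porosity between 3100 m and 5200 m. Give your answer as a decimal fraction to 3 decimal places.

0.103

Working in km (1 km = 1000 m; c in km⁻¹ = c in m⁻¹ × 1000):
⟨phi⟩ = (1/(d₂−d₁)) ∫ phi₀ e^(−cd) dd = phi₀·(e^(−c·d₁) − e^(−c·d₂)) / (c·(d₂−d₁))
e^(−0.44×3.1) = 0.2556; e^(−0.44×5.2) = 0.1015
⟨phi⟩ = 0.62 × (0.2556 − 0.1015) / (0.44 × 2.1) = 0.62 × 0.1668 = 0.1034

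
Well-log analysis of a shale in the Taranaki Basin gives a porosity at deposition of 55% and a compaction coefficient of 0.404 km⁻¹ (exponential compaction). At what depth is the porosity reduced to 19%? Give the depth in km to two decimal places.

2.63 km

Invert Athy's law: d = ln(phi₀/phi) / c
d = ln(0.55/0.19) / 0.404 = ln(2.895) / 0.404 = 1.0629 / 0.404 = 2.631 km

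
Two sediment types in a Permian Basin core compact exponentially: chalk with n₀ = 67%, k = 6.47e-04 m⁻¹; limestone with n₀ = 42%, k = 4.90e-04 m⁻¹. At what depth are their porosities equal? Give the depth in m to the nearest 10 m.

Working in km (1 km = 1000 m; k in km⁻¹ = k in m⁻¹ × 1000):
Set n₀ₐ e^(−kₐZ) = n₀ᵦ e^(−kᵦZ) ⇒ ln(n₀ₐ/n₀ᵦ) = (kₐ − kᵦ)·Z
Z = ln(0.67/0.42) / (0.647 − 0.49) = 0.4670 / 0.157 = 2.975 km

2970 m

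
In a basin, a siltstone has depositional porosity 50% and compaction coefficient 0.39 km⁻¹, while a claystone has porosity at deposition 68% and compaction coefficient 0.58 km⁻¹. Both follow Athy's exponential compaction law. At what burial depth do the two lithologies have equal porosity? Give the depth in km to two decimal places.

Set phi₀ₐ e^(−kₐz) = phi₀ᵦ e^(−kᵦz) ⇒ ln(phi₀ₐ/phi₀ᵦ) = (kₐ − kᵦ)·z
z = ln(0.5/0.68) / (0.39 − 0.58) = -0.3075 / -0.19 = 1.618 km

1.62 km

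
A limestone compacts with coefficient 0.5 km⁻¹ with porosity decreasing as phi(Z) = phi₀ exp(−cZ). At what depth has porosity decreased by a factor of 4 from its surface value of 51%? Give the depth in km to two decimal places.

2.77 km

phi/phi₀ = 1/4 ⇒ exp(−c·Z) = 1/4 ⇒ Z = ln(4) / c
Z = 1.3863 / 0.5 = 2.773 km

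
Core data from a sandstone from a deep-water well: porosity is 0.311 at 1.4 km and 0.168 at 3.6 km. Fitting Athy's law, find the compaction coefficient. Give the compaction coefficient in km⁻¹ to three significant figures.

Athy: n(Z) = n₀ e^(−kZ) ⇒ n₁/n₂ = e^{k(Z₂−Z₁)} ⇒ k = ln(n₁/n₂)/(Z₂−Z₁)
k = ln(0.311/0.168) / (3.6 − 1.4) = ln(1.851) / 2.2 = 0.6158 / 2.2 = 0.2799 km⁻¹

0.280 km⁻¹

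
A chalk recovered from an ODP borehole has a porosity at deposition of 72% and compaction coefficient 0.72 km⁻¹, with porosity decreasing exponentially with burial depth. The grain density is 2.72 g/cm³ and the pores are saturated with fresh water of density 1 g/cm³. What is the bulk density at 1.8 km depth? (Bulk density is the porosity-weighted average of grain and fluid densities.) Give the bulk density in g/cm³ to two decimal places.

Porosity at depth: phi = 0.72·exp(−0.72×1.8) = 0.72×0.2736 = 0.1970
Bulk density: ρ_b = (1−phi)ρ_g + phi·ρ_f = 0.8030×2.72 + 0.1970×1
       = 2.184 + 0.197 = 2.381 g/cm³

2.38 g/cm³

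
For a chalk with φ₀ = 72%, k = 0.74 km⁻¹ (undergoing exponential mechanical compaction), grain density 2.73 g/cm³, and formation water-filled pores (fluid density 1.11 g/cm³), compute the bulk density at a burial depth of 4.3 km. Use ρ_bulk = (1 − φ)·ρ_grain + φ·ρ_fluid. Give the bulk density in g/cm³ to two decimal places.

2.68 g/cm³

Porosity at depth: φ = 0.72·exp(−0.74×4.3) = 0.72×0.0415 = 0.0299
Bulk density: ρ_b = (1−φ)ρ_g + φ·ρ_f = 0.9701×2.73 + 0.0299×1.11
       = 2.648 + 0.033 = 2.682 g/cm³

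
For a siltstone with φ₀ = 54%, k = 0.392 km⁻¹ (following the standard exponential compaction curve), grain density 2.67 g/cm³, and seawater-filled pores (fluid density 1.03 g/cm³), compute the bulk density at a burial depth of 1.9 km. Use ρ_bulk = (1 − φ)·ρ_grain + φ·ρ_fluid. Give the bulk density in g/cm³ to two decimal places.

2.25 g/cm³

Porosity at depth: φ = 0.54·exp(−0.392×1.9) = 0.54×0.4748 = 0.2564
Bulk density: ρ_b = (1−φ)ρ_g + φ·ρ_f = 0.7436×2.67 + 0.2564×1.03
       = 1.985 + 0.264 = 2.249 g/cm³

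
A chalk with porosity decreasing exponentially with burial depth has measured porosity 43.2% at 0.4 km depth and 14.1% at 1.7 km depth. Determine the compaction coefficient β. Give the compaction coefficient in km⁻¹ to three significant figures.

0.861 km⁻¹

Athy: n(Z) = n₀ e^(−βZ) ⇒ n₁/n₂ = e^{β(Z₂−Z₁)} ⇒ β = ln(n₁/n₂)/(Z₂−Z₁)
β = ln(0.432/0.141) / (1.7 − 0.4) = ln(3.064) / 1.3 = 1.1197 / 1.3 = 0.8613 km⁻¹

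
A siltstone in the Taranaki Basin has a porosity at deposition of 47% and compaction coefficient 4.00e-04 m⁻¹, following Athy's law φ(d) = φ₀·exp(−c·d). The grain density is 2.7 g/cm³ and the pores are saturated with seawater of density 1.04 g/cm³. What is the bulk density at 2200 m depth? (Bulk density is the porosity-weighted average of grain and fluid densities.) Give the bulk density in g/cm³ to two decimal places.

Working in km (1 km = 1000 m; c in km⁻¹ = c in m⁻¹ × 1000):
Porosity at depth: φ = 0.47·exp(−0.4×2.2) = 0.47×0.4148 = 0.1949
Bulk density: ρ_b = (1−φ)ρ_g + φ·ρ_f = 0.8051×2.7 + 0.1949×1.04
       = 2.174 + 0.203 = 2.376 g/cm³

2.38 g/cm³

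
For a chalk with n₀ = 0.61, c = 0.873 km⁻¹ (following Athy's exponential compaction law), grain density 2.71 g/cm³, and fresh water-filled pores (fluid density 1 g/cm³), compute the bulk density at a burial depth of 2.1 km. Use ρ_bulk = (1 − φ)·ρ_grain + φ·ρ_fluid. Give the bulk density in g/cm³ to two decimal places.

Porosity at depth: n = 0.61·exp(−0.873×2.1) = 0.61×0.1599 = 0.0975
Bulk density: ρ_b = (1−n)ρ_g + n·ρ_f = 0.9025×2.71 + 0.0975×1
       = 2.446 + 0.098 = 2.543 g/cm³

2.54 g/cm³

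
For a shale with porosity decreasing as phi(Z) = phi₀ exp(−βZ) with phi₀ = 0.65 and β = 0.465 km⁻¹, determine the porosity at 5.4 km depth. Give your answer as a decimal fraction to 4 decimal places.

0.0528

phi = phi₀·exp(−β·Z) = 0.65 × exp(−0.465 × 5.4) = 0.65 × exp(−2.511)
  = 0.65 × 0.0812 = 0.0528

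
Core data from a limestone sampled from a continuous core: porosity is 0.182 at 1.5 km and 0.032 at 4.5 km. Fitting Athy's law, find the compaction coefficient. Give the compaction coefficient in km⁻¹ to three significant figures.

Athy: phi(z) = phi₀ e^(−kz) ⇒ phi₁/phi₂ = e^{k(z₂−z₁)} ⇒ k = ln(phi₁/phi₂)/(z₂−z₁)
k = ln(0.182/0.032) / (4.5 − 1.5) = ln(5.688) / 3 = 1.7383 / 3 = 0.5794 km⁻¹

0.579 km⁻¹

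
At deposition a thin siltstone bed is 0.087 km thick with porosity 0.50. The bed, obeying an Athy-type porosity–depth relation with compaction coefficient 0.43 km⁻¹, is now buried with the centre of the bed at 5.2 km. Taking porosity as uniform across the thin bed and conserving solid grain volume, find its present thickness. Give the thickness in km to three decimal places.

0.046 km

Porosity at 5.2 km: n = 0.5·exp(−0.43×5.2) = 0.0534
Solid-volume conservation: h(1−n) = h₀(1−n₀) ⇒ h = h₀·(1−n₀)/(1−n)
h = 0.087 × (1 − 0.5)/(1 − 0.0534) = 0.087 × 0.5282 = 0.0460 km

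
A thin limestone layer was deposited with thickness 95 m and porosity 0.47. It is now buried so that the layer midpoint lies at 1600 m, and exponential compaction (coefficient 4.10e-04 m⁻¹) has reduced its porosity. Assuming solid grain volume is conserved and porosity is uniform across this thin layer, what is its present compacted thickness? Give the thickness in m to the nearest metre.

Working in km (1 km = 1000 m; c in km⁻¹ = c in m⁻¹ × 1000):
Porosity at 1.6 km: phi = 0.47·exp(−0.41×1.6) = 0.2439
Solid-volume conservation: h(1−phi) = h₀(1−phi₀) ⇒ h = h₀·(1−phi₀)/(1−phi)
h = 0.095 × (1 − 0.47)/(1 − 0.2439) = 0.095 × 0.7010 = 0.0666 km

67 m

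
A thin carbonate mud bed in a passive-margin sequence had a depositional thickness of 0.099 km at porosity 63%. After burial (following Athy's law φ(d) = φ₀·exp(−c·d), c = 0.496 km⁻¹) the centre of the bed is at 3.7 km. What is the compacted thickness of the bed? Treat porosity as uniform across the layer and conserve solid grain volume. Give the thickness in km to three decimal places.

Porosity at 3.7 km: φ = 0.63·exp(−0.496×3.7) = 0.1005
Solid-volume conservation: h(1−φ) = h₀(1−φ₀) ⇒ h = h₀·(1−φ₀)/(1−φ)
h = 0.099 × (1 − 0.63)/(1 − 0.1005) = 0.099 × 0.4114 = 0.0407 km

0.041 km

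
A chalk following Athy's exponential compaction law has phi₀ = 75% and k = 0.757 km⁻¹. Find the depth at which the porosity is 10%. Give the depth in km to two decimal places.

2.66 km

Invert Athy's law: Z = ln(phi₀/phi) / k
Z = ln(0.75/0.1) / 0.757 = ln(7.5) / 0.757 = 2.0149 / 0.757 = 2.662 km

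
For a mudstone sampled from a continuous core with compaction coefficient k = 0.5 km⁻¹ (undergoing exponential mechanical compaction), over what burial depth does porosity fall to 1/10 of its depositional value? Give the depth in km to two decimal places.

n/n₀ = 1/10 ⇒ exp(−k·z) = 1/10 ⇒ z = ln(10) / k
z = 2.3026 / 0.5 = 4.605 km

4.61 km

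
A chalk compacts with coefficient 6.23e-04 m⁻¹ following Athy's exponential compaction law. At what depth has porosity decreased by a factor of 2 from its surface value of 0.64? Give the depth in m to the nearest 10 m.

Working in km (1 km = 1000 m; β in km⁻¹ = β in m⁻¹ × 1000):
φ/φ₀ = 1/2 ⇒ exp(−β·z) = 1/2 ⇒ z = ln(2) / β
z = 0.6931 / 0.623 = 1.113 km

1110 m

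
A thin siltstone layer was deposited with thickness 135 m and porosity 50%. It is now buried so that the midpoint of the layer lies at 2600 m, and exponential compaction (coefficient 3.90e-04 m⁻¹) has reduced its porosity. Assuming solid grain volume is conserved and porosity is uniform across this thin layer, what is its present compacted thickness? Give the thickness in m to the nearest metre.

82 m

Working in km (1 km = 1000 m; c in km⁻¹ = c in m⁻¹ × 1000):
Porosity at 2.6 km: φ = 0.5·exp(−0.39×2.6) = 0.1814
Solid-volume conservation: h(1−φ) = h₀(1−φ₀) ⇒ h = h₀·(1−φ₀)/(1−φ)
h = 0.135 × (1 − 0.5)/(1 − 0.1814) = 0.135 × 0.6108 = 0.0825 km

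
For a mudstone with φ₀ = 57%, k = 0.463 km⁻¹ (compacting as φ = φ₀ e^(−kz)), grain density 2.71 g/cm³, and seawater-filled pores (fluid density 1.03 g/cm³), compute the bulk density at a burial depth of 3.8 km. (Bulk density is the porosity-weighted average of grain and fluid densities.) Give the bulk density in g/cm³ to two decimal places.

Porosity at depth: φ = 0.57·exp(−0.463×3.8) = 0.57×0.1721 = 0.0981
Bulk density: ρ_b = (1−φ)ρ_g + φ·ρ_f = 0.9019×2.71 + 0.0981×1.03
       = 2.444 + 0.101 = 2.545 g/cm³

2.55 g/cm³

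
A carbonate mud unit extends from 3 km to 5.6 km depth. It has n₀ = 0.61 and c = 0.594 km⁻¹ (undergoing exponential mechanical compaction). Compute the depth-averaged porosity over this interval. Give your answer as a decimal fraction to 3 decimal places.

⟨n⟩ = (1/(Z₂−Z₁)) ∫ n₀ e^(−cZ) dZ = n₀·(e^(−c·Z₁) − e^(−c·Z₂)) / (c·(Z₂−Z₁))
e^(−0.594×3) = 0.1683; e^(−0.594×5.6) = 0.0359
⟨n⟩ = 0.61 × (0.1683 − 0.0359) / (0.594 × 2.6) = 0.61 × 0.0857 = 0.0523

0.052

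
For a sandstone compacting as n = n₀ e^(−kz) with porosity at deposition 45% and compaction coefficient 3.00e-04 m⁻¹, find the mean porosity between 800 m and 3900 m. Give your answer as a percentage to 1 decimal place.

23.0%

Working in km (1 km = 1000 m; k in km⁻¹ = k in m⁻¹ × 1000):
⟨n⟩ = (1/(z₂−z₁)) ∫ n₀ e^(−kz) dz = n₀·(e^(−k·z₁) − e^(−k·z₂)) / (k·(z₂−z₁))
e^(−0.3×0.8) = 0.7866; e^(−0.3×3.9) = 0.3104
⟨n⟩ = 0.45 × (0.7866 − 0.3104) / (0.3 × 3.1) = 0.45 × 0.5121 = 0.2304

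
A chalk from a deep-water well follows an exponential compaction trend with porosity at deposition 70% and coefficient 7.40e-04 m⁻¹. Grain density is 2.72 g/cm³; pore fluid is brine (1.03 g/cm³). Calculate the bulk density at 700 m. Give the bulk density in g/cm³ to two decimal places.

Working in km (1 km = 1000 m; k in km⁻¹ = k in m⁻¹ × 1000):
Porosity at depth: φ = 0.7·exp(−0.74×0.7) = 0.7×0.5957 = 0.4170
Bulk density: ρ_b = (1−φ)ρ_g + φ·ρ_f = 0.5830×2.72 + 0.4170×1.03
       = 1.586 + 0.430 = 2.015 g/cm³

2.02 g/cm³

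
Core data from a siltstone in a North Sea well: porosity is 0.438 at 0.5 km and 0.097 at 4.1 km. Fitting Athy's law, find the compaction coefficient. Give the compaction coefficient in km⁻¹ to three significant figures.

0.419 km⁻¹

Athy: n(d) = n₀ e^(−βd) ⇒ n₁/n₂ = e^{β(d₂−d₁)} ⇒ β = ln(n₁/n₂)/(d₂−d₁)
β = ln(0.438/0.097) / (4.1 − 0.5) = ln(4.515) / 3.6 = 1.5075 / 3.6 = 0.4188 km⁻¹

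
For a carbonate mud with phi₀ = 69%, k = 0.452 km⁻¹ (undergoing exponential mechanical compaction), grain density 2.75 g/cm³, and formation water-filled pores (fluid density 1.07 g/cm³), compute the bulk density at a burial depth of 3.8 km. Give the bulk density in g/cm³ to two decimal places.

2.54 g/cm³

Porosity at depth: phi = 0.69·exp(−0.452×3.8) = 0.69×0.1795 = 0.1239
Bulk density: ρ_b = (1−phi)ρ_g + phi·ρ_f = 0.8761×2.75 + 0.1239×1.07
       = 2.409 + 0.133 = 2.542 g/cm³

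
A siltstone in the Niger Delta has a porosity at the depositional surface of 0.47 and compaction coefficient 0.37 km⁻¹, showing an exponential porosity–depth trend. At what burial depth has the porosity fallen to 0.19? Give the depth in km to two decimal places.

2.45 km

Invert Athy's law: d = ln(φ₀/φ) / β
d = ln(0.47/0.19) / 0.37 = ln(2.474) / 0.37 = 0.9057 / 0.37 = 2.448 km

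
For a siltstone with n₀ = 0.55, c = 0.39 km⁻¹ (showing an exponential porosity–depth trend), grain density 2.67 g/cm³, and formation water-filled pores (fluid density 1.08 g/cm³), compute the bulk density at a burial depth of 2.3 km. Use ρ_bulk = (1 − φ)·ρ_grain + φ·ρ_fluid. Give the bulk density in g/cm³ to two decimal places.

2.31 g/cm³

Porosity at depth: n = 0.55·exp(−0.39×2.3) = 0.55×0.4078 = 0.2243
Bulk density: ρ_b = (1−n)ρ_g + n·ρ_f = 0.7757×2.67 + 0.2243×1.08
       = 2.071 + 0.242 = 2.313 g/cm³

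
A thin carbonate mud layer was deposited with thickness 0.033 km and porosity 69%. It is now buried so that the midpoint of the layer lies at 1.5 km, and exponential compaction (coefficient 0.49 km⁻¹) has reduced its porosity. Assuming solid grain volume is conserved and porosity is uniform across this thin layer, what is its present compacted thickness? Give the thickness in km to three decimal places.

Porosity at 1.5 km: phi = 0.69·exp(−0.49×1.5) = 0.3309
Solid-volume conservation: h(1−phi) = h₀(1−phi₀) ⇒ h = h₀·(1−phi₀)/(1−phi)
h = 0.033 × (1 − 0.69)/(1 − 0.3309) = 0.033 × 0.4633 = 0.0153 km

0.015 km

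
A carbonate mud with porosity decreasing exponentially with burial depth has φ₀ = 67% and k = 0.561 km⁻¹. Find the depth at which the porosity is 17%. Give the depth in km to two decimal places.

Invert Athy's law: Z = ln(φ₀/φ) / k
Z = ln(0.67/0.17) / 0.561 = ln(3.941) / 0.561 = 1.3715 / 0.561 = 2.445 km

2.44 km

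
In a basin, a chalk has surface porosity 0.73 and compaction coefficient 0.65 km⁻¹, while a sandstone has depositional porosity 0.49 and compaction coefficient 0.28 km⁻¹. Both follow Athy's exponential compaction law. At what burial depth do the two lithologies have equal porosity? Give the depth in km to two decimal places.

1.08 km

Set n₀ₐ e^(−cₐz) = n₀ᵦ e^(−cᵦz) ⇒ ln(n₀ₐ/n₀ᵦ) = (cₐ − cᵦ)·z
z = ln(0.73/0.49) / (0.65 − 0.28) = 0.3986 / 0.37 = 1.077 km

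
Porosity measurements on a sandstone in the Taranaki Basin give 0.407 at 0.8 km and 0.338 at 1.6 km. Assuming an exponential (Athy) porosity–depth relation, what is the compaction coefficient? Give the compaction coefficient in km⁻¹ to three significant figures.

0.232 km⁻¹

Athy: φ(d) = φ₀ e^(−βd) ⇒ φ₁/φ₂ = e^{β(d₂−d₁)} ⇒ β = ln(φ₁/φ₂)/(d₂−d₁)
β = ln(0.407/0.338) / (1.6 − 0.8) = ln(1.204) / 0.8 = 0.1858 / 0.8 = 0.2322 km⁻¹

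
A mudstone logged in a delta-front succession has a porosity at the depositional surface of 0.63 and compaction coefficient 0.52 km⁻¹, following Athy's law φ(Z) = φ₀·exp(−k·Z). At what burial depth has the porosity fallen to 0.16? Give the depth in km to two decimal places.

2.64 km

Invert Athy's law: Z = ln(φ₀/φ) / k
Z = ln(0.63/0.16) / 0.52 = ln(3.938) / 0.52 = 1.3705 / 0.52 = 2.636 km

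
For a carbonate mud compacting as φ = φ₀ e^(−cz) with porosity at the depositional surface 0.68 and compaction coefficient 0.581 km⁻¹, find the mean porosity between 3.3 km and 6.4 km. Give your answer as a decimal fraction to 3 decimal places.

⟨φ⟩ = (1/(z₂−z₁)) ∫ φ₀ e^(−cz) dz = φ₀·(e^(−c·z₁) − e^(−c·z₂)) / (c·(z₂−z₁))
e^(−0.581×3.3) = 0.1470; e^(−0.581×6.4) = 0.0243
⟨φ⟩ = 0.68 × (0.1470 − 0.0243) / (0.581 × 3.1) = 0.68 × 0.0681 = 0.0463

0.046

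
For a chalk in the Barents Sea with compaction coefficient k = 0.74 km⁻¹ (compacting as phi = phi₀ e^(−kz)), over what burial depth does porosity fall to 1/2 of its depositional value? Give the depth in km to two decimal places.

0.94 km

phi/phi₀ = 1/2 ⇒ exp(−k·z) = 1/2 ⇒ z = ln(2) / k
z = 0.6931 / 0.74 = 0.937 km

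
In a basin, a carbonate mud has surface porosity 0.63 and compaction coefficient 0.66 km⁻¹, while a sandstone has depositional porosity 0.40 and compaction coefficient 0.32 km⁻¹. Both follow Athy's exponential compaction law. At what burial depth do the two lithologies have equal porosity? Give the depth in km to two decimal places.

Set φ₀ₐ e^(−kₐz) = φ₀ᵦ e^(−kᵦz) ⇒ ln(φ₀ₐ/φ₀ᵦ) = (kₐ − kᵦ)·z
z = ln(0.63/0.4) / (0.66 − 0.32) = 0.4543 / 0.34 = 1.336 km

1.34 km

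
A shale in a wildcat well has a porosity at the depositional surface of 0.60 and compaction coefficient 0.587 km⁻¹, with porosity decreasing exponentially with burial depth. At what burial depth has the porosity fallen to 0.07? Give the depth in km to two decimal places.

3.66 km

Invert Athy's law: Z = ln(n₀/n) / β
Z = ln(0.6/0.07) / 0.587 = ln(8.571) / 0.587 = 2.1484 / 0.587 = 3.660 km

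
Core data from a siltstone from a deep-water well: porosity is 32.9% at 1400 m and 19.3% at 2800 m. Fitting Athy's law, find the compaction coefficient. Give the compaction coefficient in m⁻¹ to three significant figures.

Working in km (1 km = 1000 m; β in km⁻¹ = β in m⁻¹ × 1000):
Athy: n(Z) = n₀ e^(−βZ) ⇒ n₁/n₂ = e^{β(Z₂−Z₁)} ⇒ β = ln(n₁/n₂)/(Z₂−Z₁)
β = ln(0.329/0.193) / (2.8 − 1.4) = ln(1.705) / 1.4 = 0.5334 / 1.4 = 0.381 km⁻¹

0.000381 m⁻¹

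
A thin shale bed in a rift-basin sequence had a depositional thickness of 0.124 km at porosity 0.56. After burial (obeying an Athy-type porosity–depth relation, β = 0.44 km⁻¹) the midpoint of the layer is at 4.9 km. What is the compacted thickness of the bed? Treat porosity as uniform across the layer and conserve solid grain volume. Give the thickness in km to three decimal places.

0.058 km

Porosity at 4.9 km: n = 0.56·exp(−0.44×4.9) = 0.0648
Solid-volume conservation: h(1−n) = h₀(1−n₀) ⇒ h = h₀·(1−n₀)/(1−n)
h = 0.124 × (1 − 0.56)/(1 − 0.0648) = 0.124 × 0.4705 = 0.0583 km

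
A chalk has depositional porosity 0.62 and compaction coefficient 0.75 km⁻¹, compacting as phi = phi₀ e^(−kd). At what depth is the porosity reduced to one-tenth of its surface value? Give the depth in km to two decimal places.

3.07 km

phi/phi₀ = 1/10 ⇒ exp(−k·d) = 1/10 ⇒ d = ln(10) / k
d = 2.3026 / 0.75 = 3.070 km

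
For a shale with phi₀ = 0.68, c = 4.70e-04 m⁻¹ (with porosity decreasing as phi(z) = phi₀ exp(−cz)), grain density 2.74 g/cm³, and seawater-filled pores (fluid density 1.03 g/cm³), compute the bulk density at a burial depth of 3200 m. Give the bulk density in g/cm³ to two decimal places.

2.48 g/cm³

Working in km (1 km = 1000 m; c in km⁻¹ = c in m⁻¹ × 1000):
Porosity at depth: phi = 0.68·exp(−0.47×3.2) = 0.68×0.2222 = 0.1511
Bulk density: ρ_b = (1−phi)ρ_g + phi·ρ_f = 0.8489×2.74 + 0.1511×1.03
       = 2.326 + 0.156 = 2.482 g/cm³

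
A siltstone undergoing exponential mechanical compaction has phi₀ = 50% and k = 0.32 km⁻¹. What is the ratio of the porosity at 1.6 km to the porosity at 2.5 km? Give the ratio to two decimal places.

1.33

phi(Z₁)/phi(Z₂) = e^(−k·Z₁)/e^(−k·Z₂) = e^{k(Z₂−Z₁)}
= exp(0.32 × 0.9) = exp(0.288) = 1.3338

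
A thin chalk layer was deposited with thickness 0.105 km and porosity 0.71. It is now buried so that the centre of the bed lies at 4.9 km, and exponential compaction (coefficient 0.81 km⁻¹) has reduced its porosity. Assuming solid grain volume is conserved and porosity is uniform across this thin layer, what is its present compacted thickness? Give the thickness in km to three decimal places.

0.031 km

Porosity at 4.9 km: φ = 0.71·exp(−0.81×4.9) = 0.0134
Solid-volume conservation: h(1−φ) = h₀(1−φ₀) ⇒ h = h₀·(1−φ₀)/(1−φ)
h = 0.105 × (1 − 0.71)/(1 − 0.0134) = 0.105 × 0.2939 = 0.0309 km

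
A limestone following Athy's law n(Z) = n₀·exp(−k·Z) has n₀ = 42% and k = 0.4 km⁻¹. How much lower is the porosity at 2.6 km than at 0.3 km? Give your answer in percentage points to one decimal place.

22.4 percentage points

n(0.3) = 0.42·e^(−0.4×0.3) = 0.3725
n(2.6) = 0.42·e^(−0.4×2.6) = 0.1485
Δn = 0.3725 − 0.1485 = 0.2241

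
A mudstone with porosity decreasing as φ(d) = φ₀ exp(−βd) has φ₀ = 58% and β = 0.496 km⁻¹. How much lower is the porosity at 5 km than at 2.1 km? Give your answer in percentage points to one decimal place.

15.6 percentage points

φ(2.1) = 0.58·e^(−0.496×2.1) = 0.2047
φ(5) = 0.58·e^(−0.496×5) = 0.0486
Δφ = 0.2047 − 0.0486 = 0.1561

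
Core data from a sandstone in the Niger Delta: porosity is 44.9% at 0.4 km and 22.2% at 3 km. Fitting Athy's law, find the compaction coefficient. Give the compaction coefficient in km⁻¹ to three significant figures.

0.271 km⁻¹

Athy: n(z) = n₀ e^(−cz) ⇒ n₁/n₂ = e^{c(z₂−z₁)} ⇒ c = ln(n₁/n₂)/(z₂−z₁)
c = ln(0.449/0.222) / (3 − 0.4) = ln(2.023) / 2.6 = 0.7043 / 2.6 = 0.2709 km⁻¹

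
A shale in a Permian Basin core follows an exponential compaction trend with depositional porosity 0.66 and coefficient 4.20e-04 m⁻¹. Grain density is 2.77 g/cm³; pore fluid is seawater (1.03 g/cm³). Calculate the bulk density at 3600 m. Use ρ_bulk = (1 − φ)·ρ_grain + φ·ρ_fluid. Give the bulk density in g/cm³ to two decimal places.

Working in km (1 km = 1000 m; c in km⁻¹ = c in m⁻¹ × 1000):
Porosity at depth: phi = 0.66·exp(−0.42×3.6) = 0.66×0.2205 = 0.1455
Bulk density: ρ_b = (1−phi)ρ_g + phi·ρ_f = 0.8545×2.77 + 0.1455×1.03
       = 2.367 + 0.150 = 2.517 g/cm³

2.52 g/cm³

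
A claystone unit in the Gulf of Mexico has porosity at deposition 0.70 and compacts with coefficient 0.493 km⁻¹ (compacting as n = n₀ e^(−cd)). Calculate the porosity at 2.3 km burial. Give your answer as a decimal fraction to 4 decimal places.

0.2252

n = n₀·exp(−c·d) = 0.7 × exp(−0.493 × 2.3) = 0.7 × exp(−1.134)
  = 0.7 × 0.3218 = 0.2252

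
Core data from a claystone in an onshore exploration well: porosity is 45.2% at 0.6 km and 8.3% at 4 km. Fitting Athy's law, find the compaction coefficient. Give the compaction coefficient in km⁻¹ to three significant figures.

Athy: φ(Z) = φ₀ e^(−kZ) ⇒ φ₁/φ₂ = e^{k(Z₂−Z₁)} ⇒ k = ln(φ₁/φ₂)/(Z₂−Z₁)
k = ln(0.452/0.083) / (4 − 0.6) = ln(5.446) / 3.4 = 1.6948 / 3.4 = 0.4985 km⁻¹

0.498 km⁻¹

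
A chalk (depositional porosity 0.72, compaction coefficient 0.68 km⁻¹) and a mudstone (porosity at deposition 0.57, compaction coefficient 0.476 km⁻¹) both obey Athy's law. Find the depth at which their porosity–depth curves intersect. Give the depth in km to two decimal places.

1.15 km

Set φ₀ₐ e^(−cₐZ) = φ₀ᵦ e^(−cᵦZ) ⇒ ln(φ₀ₐ/φ₀ᵦ) = (cₐ − cᵦ)·Z
Z = ln(0.72/0.57) / (0.68 − 0.476) = 0.2336 / 0.204 = 1.145 km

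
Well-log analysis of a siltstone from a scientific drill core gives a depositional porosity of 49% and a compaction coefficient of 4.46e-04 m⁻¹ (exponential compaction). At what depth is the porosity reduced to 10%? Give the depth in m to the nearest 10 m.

3560 m

Working in km (1 km = 1000 m; c in km⁻¹ = c in m⁻¹ × 1000):
Invert Athy's law: Z = ln(φ₀/φ) / c
Z = ln(0.49/0.1) / 0.446 = ln(4.9) / 0.446 = 1.5892 / 0.446 = 3.563 km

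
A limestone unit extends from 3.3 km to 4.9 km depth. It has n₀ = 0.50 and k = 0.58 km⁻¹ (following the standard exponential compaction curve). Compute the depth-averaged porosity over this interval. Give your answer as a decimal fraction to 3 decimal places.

0.048

⟨n⟩ = (1/(Z₂−Z₁)) ∫ n₀ e^(−kZ) dZ = n₀·(e^(−k·Z₁) − e^(−k·Z₂)) / (k·(Z₂−Z₁))
e^(−0.58×3.3) = 0.1475; e^(−0.58×4.9) = 0.0583
⟨n⟩ = 0.5 × (0.1475 − 0.0583) / (0.58 × 1.6) = 0.5 × 0.0961 = 0.0480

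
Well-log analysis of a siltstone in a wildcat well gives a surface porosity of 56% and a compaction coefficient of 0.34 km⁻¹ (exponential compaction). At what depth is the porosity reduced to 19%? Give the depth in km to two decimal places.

Invert Athy's law: d = ln(phi₀/phi) / c
d = ln(0.56/0.19) / 0.34 = ln(2.947) / 0.34 = 1.0809 / 0.34 = 3.179 km

3.18 km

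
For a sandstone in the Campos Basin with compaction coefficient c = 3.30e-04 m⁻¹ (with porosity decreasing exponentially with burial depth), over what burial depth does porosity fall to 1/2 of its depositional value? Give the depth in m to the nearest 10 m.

Working in km (1 km = 1000 m; c in km⁻¹ = c in m⁻¹ × 1000):
phi/phi₀ = 1/2 ⇒ exp(−c·d) = 1/2 ⇒ d = ln(2) / c
d = 0.6931 / 0.33 = 2.100 km

2100 m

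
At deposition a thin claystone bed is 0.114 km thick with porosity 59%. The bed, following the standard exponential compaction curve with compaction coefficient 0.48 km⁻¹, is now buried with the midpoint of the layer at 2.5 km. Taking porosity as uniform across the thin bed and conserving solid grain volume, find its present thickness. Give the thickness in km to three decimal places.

0.057 km

Porosity at 2.5 km: φ = 0.59·exp(−0.48×2.5) = 0.1777
Solid-volume conservation: h(1−φ) = h₀(1−φ₀) ⇒ h = h₀·(1−φ₀)/(1−φ)
h = 0.114 × (1 − 0.59)/(1 − 0.1777) = 0.114 × 0.4986 = 0.0568 km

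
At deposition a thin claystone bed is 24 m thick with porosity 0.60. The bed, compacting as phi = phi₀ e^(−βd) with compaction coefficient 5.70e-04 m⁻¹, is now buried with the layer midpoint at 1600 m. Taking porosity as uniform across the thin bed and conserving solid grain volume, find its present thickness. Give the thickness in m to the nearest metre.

13 m

Working in km (1 km = 1000 m; β in km⁻¹ = β in m⁻¹ × 1000):
Porosity at 1.6 km: phi = 0.6·exp(−0.57×1.6) = 0.2410
Solid-volume conservation: h(1−phi) = h₀(1−phi₀) ⇒ h = h₀·(1−phi₀)/(1−phi)
h = 0.024 × (1 − 0.6)/(1 − 0.2410) = 0.024 × 0.5270 = 0.0126 km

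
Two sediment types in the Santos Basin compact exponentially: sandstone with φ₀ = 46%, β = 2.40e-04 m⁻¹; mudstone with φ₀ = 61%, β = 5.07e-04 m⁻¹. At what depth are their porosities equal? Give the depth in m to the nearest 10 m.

Working in km (1 km = 1000 m; β in km⁻¹ = β in m⁻¹ × 1000):
Set φ₀ₐ e^(−βₐz) = φ₀ᵦ e^(−βᵦz) ⇒ ln(φ₀ₐ/φ₀ᵦ) = (βₐ − βᵦ)·z
z = ln(0.46/0.61) / (0.24 − 0.507) = -0.2822 / -0.267 = 1.057 km

1060 m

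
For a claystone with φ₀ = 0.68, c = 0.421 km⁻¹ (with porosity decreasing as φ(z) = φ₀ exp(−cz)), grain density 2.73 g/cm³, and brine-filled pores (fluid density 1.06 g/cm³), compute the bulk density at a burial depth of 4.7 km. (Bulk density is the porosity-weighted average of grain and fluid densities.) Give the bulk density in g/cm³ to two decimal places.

2.57 g/cm³

Porosity at depth: φ = 0.68·exp(−0.421×4.7) = 0.68×0.1382 = 0.0940
Bulk density: ρ_b = (1−φ)ρ_g + φ·ρ_f = 0.9060×2.73 + 0.0940×1.06
       = 2.473 + 0.100 = 2.573 g/cm³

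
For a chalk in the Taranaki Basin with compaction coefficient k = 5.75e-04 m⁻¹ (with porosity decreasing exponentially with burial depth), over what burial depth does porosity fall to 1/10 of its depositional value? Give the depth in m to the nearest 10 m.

Working in km (1 km = 1000 m; k in km⁻¹ = k in m⁻¹ × 1000):
phi/phi₀ = 1/10 ⇒ exp(−k·d) = 1/10 ⇒ d = ln(10) / k
d = 2.3026 / 0.575 = 4.004 km

4000 m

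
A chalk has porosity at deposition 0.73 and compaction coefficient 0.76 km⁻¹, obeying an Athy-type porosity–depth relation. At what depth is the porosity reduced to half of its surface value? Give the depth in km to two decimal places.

n/n₀ = 1/2 ⇒ exp(−β·z) = 1/2 ⇒ z = ln(2) / β
z = 0.6931 / 0.76 = 0.912 km

0.91 km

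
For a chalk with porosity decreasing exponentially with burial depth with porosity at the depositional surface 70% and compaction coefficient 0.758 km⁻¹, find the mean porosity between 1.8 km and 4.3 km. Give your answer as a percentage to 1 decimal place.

8.0%

⟨φ⟩ = (1/(z₂−z₁)) ∫ φ₀ e^(−kz) dz = φ₀·(e^(−k·z₁) − e^(−k·z₂)) / (k·(z₂−z₁))
e^(−0.758×1.8) = 0.2555; e^(−0.758×4.3) = 0.0384
⟨φ⟩ = 0.7 × (0.2555 − 0.0384) / (0.758 × 2.5) = 0.7 × 0.1146 = 0.0802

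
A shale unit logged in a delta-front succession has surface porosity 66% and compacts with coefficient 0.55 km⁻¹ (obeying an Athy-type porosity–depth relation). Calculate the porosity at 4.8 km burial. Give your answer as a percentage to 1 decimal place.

4.7%

n = n₀·exp(−β·z) = 0.66 × exp(−0.55 × 4.8) = 0.66 × exp(−2.64)
  = 0.66 × 0.0714 = 0.0471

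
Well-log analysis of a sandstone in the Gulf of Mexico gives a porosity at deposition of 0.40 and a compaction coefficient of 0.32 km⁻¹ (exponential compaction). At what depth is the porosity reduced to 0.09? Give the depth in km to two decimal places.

Invert Athy's law: Z = ln(n₀/n) / k
Z = ln(0.4/0.09) / 0.32 = ln(4.444) / 0.32 = 1.4917 / 0.32 = 4.661 km

4.66 km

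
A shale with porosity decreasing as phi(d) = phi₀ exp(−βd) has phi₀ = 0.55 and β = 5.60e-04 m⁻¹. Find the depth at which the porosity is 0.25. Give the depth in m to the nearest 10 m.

1410 m

Working in km (1 km = 1000 m; β in km⁻¹ = β in m⁻¹ × 1000):
Invert Athy's law: d = ln(phi₀/phi) / β
d = ln(0.55/0.25) / 0.56 = ln(2.2) / 0.56 = 0.7885 / 0.56 = 1.408 km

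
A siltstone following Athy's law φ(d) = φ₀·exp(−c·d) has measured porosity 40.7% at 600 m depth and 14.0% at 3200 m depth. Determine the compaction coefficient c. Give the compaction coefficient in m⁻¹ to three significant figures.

0.000410 m⁻¹

Working in km (1 km = 1000 m; c in km⁻¹ = c in m⁻¹ × 1000):
Athy: φ(d) = φ₀ e^(−cd) ⇒ φ₁/φ₂ = e^{c(d₂−d₁)} ⇒ c = ln(φ₁/φ₂)/(d₂−d₁)
c = ln(0.407/0.14) / (3.2 − 0.6) = ln(2.907) / 2.6 = 1.0672 / 2.6 = 0.4105 km⁻¹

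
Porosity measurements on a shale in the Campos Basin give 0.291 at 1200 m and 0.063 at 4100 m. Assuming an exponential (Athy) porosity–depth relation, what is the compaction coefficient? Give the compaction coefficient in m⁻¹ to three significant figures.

Working in km (1 km = 1000 m; c in km⁻¹ = c in m⁻¹ × 1000):
Athy: φ(Z) = φ₀ e^(−cZ) ⇒ φ₁/φ₂ = e^{c(Z₂−Z₁)} ⇒ c = ln(φ₁/φ₂)/(Z₂−Z₁)
c = ln(0.291/0.063) / (4.1 − 1.2) = ln(4.619) / 2.9 = 1.5302 / 2.9 = 0.5277 km⁻¹

0.000528 m⁻¹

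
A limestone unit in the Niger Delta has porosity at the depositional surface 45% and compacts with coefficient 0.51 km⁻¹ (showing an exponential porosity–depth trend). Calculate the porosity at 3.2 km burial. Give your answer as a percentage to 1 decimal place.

8.8%

φ = φ₀·exp(−β·d) = 0.45 × exp(−0.51 × 3.2) = 0.45 × exp(−1.632)
  = 0.45 × 0.1955 = 0.0880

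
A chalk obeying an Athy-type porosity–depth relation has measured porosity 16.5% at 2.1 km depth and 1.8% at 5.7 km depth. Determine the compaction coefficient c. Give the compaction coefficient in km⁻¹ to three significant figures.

0.615 km⁻¹

Athy: phi(Z) = phi₀ e^(−cZ) ⇒ phi₁/phi₂ = e^{c(Z₂−Z₁)} ⇒ c = ln(phi₁/phi₂)/(Z₂−Z₁)
c = ln(0.165/0.018) / (5.7 − 2.1) = ln(9.167) / 3.6 = 2.2156 / 3.6 = 0.6154 km⁻¹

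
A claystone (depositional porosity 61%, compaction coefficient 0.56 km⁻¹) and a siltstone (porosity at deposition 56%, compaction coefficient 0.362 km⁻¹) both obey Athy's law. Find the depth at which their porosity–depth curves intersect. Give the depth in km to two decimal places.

0.43 km

Set n₀ₐ e^(−βₐz) = n₀ᵦ e^(−βᵦz) ⇒ ln(n₀ₐ/n₀ᵦ) = (βₐ − βᵦ)·z
z = ln(0.61/0.56) / (0.56 − 0.362) = 0.0855 / 0.198 = 0.432 km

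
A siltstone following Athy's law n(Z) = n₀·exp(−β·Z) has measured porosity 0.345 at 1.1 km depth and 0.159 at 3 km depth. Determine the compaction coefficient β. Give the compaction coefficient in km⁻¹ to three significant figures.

0.408 km⁻¹

Athy: n(Z) = n₀ e^(−βZ) ⇒ n₁/n₂ = e^{β(Z₂−Z₁)} ⇒ β = ln(n₁/n₂)/(Z₂−Z₁)
β = ln(0.345/0.159) / (3 − 1.1) = ln(2.17) / 1.9 = 0.7746 / 1.9 = 0.4077 km⁻¹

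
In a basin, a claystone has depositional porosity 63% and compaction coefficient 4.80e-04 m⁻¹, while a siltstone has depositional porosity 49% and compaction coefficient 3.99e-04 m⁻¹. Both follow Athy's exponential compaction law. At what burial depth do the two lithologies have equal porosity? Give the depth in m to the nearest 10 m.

Working in km (1 km = 1000 m; c in km⁻¹ = c in m⁻¹ × 1000):
Set φ₀ₐ e^(−cₐd) = φ₀ᵦ e^(−cᵦd) ⇒ ln(φ₀ₐ/φ₀ᵦ) = (cₐ − cᵦ)·d
d = ln(0.63/0.49) / (0.48 − 0.399) = 0.2513 / 0.081 = 3.103 km

3100 m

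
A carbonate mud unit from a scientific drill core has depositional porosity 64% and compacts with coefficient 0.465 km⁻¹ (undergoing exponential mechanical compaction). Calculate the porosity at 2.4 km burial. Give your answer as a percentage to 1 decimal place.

n = n₀·exp(−c·d) = 0.64 × exp(−0.465 × 2.4) = 0.64 × exp(−1.116)
  = 0.64 × 0.3276 = 0.2097

21.0%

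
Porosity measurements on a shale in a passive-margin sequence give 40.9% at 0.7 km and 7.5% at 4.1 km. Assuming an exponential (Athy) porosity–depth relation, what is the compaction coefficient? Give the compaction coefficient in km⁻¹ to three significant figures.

0.499 km⁻¹

Athy: n(d) = n₀ e^(−βd) ⇒ n₁/n₂ = e^{β(d₂−d₁)} ⇒ β = ln(n₁/n₂)/(d₂−d₁)
β = ln(0.409/0.075) / (4.1 − 0.7) = ln(5.453) / 3.4 = 1.6962 / 3.4 = 0.4989 km⁻¹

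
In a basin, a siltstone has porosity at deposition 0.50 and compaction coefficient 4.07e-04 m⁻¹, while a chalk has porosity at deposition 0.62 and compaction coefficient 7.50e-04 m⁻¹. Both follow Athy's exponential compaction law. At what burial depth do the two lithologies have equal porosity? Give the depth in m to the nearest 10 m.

Working in km (1 km = 1000 m; c in km⁻¹ = c in m⁻¹ × 1000):
Set n₀ₐ e^(−cₐz) = n₀ᵦ e^(−cᵦz) ⇒ ln(n₀ₐ/n₀ᵦ) = (cₐ − cᵦ)·z
z = ln(0.5/0.62) / (0.407 − 0.75) = -0.2151 / -0.343 = 0.627 km

630 m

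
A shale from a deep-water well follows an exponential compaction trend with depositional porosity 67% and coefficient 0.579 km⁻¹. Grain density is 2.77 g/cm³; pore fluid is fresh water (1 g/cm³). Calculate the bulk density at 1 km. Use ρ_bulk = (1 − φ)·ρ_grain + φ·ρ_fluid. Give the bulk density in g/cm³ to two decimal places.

2.11 g/cm³

Porosity at depth: φ = 0.67·exp(−0.579×1) = 0.67×0.5605 = 0.3755
Bulk density: ρ_b = (1−φ)ρ_g + φ·ρ_f = 0.6245×2.77 + 0.3755×1
       = 1.730 + 0.376 = 2.105 g/cm³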